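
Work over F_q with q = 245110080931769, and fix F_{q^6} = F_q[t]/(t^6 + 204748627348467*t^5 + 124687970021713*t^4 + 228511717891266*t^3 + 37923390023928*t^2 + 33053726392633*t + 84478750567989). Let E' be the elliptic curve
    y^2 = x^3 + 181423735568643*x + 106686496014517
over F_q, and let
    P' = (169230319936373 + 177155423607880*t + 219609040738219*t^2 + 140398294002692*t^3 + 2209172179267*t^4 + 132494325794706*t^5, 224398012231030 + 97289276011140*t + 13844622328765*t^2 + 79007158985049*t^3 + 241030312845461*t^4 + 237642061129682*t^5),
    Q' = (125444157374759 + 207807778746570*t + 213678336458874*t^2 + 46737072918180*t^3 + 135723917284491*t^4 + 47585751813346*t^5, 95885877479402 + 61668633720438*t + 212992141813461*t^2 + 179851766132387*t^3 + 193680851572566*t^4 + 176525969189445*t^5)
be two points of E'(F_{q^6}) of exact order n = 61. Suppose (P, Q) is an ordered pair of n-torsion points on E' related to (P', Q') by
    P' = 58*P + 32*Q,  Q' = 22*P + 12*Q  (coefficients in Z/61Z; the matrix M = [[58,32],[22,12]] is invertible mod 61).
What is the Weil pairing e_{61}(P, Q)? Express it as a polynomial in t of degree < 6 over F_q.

154666924599136 + 185601620654617*t + 19723819918002*t^2 + 63629558789517*t^3 + 159981835214498*t^4 + 125414802240836*t^5

e_{61}(aP+bQ,cP+dQ) = e_{61}(P,Q)^(ad-bc); with (a,b,c,d)=(58,32,22,12) this gives the det-61 law.
So e_{61}(P,Q) = e_{61}(P',Q')^{38}, since 53*38 = 1 mod 61.
6-bit Miller (111101) on E'/F_{245110080931769} with a'=181423735568643, b'=106686496014517: accumulate tangent/chord ratios at Q'+S and P'+S'.
Result: e(P',Q') = 163555526434 + 222476532588604*t + 186480112390425*t^2 + 227543318102015*t^3 + 47875718633290*t^4 + 16235211768248*t^5.
Finally e_{61}(P,Q) = 154666924599136 + 185601620654617*t + 19723819918002*t^2 + 63629558789517*t^3 + 159981835214498*t^4 + 125414802240836*t^5.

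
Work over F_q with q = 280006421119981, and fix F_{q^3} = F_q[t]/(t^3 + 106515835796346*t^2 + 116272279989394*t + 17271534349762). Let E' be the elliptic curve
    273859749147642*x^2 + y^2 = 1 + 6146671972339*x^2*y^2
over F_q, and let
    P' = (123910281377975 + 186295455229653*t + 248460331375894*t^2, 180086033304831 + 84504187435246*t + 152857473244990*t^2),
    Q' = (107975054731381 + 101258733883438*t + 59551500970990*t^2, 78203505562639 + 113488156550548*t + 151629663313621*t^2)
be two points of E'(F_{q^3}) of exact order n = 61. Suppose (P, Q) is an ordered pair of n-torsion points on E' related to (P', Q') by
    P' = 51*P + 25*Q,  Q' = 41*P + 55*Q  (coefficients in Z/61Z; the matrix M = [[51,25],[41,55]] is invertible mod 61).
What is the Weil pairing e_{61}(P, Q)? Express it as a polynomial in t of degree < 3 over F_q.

214515039896948 + 269179859582224*t + 98322836945391*t^2

e_{61}(aP+bQ,cP+dQ) = e_{61}(P,Q)^(ad-bc); with (a,b,c,d)=(51,25,41,55) this gives the det-61 law.
So e_{61}(P,Q) = e_{61}(P',Q')^{50}, since 11*50 = 1 mod 61.
Edwards->Montgomery: u=(1+y)/(1-y), v=u/x -> 235551119391343v^2=u^3+u; then x_W=136929874573821u: y^2=x^3+7840086360415*x.
Run Miller on y^2=x^3+7840086360415*x over F_{280006421119981}: ladder 111101 (6 bits); e = f_P(D_Q)/f_Q(D_P).
Miller gives e_{61}(P',Q') = 159699590679978 + 116433941048147*t + 155418428965734*t^2 in F_{280006421119981^3}.
e_{61}(P,Q) = (159699590679978 + 116433941048147*t + 155418428965734*t^2)^{50} = 214515039896948 + 269179859582224*t + 98322836945391*t^2.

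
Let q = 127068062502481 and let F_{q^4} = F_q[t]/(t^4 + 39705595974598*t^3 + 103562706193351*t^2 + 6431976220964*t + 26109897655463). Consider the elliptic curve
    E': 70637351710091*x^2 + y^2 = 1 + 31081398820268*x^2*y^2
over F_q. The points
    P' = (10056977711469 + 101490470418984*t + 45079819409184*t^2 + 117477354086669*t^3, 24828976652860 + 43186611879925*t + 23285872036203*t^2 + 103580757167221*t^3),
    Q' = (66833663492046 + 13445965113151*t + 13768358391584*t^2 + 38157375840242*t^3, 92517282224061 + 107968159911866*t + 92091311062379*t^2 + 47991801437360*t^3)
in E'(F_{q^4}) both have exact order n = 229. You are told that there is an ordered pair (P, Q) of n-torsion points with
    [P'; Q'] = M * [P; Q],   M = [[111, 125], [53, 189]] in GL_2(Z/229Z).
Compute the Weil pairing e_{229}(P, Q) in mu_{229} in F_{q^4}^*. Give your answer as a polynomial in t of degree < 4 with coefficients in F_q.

85022635838910 + 24189141194881*t + 90792829457303*t^2 + 44331220331802*t^3

e_{229}(aP+bQ,cP+dQ) = e_{229}(P,Q)^(ad-bc); with (a,b,c,d)=(111,125,53,189) this gives the det-229 law.
So e_{229}(P,Q) = e_{229}(P',Q')^{69}, since 156*69 = 1 mod 229.
Edwards a_E,d_E -> Montgomery A=122522206721649,B=96351151263852 -> Weierstrass 1229479859641,78181226131135 via alpha=122843177173794,beta=41656003848076.
n = 229 = (11100101)_2 (8 bits, wt 5); accumulate f_{229,P'}(Q'+S)/f_{229,P'}(S) along the 7-step ladder.
f_P(D_Q)/f_Q(D_P) = 58077605482995 + 77561198782162*t + 11927747318484*t^2 + 66985651890397*t^3.
Thus e_{229}(P,Q) = 85022635838910 + 24189141194881*t + 90792829457303*t^2 + 44331220331802*t^3.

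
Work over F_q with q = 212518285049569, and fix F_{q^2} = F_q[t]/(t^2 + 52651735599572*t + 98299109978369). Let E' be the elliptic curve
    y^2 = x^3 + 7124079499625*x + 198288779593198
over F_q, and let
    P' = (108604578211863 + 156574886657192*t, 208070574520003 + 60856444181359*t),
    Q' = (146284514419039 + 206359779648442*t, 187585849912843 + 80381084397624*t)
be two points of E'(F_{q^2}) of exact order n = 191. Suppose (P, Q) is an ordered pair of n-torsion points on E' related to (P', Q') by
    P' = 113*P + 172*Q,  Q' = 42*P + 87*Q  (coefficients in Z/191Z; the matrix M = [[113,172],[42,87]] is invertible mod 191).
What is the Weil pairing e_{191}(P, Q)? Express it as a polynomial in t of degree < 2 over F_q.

Under M = [[113,172],[42,87]] in GL_2(Z/191), e_{191}(P',Q') = e_{191}(P,Q)^(113*87-172*42 mod 191).
113*87 - 172*42 = 2607; reduced mod 191: det = 124, inverse 57.
Run Miller on y^2=x^3+7124079499625*x+198288779593198 over F_{212518285049569}: ladder 10111111 (8 bits); e = f_P(D_Q)/f_Q(D_P).
Result: e(P',Q') = 54986496475816 + 206653935033904*t.
e_{191}(P,Q) = (54986496475816 + 206653935033904*t)^{57} = 64547088357219 + 79401450459921*t.

64547088357219 + 79401450459921*t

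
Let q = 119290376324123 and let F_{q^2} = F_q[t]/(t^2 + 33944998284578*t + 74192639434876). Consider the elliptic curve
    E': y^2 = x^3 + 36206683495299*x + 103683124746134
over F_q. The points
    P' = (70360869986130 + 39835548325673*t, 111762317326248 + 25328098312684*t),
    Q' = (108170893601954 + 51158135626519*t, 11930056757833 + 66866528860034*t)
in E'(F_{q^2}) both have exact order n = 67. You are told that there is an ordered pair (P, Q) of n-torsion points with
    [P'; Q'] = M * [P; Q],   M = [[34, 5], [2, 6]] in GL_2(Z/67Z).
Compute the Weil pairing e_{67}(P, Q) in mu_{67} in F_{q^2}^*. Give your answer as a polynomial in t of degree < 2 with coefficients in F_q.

52688888906880 + 27223777986364*t

The 67-Weil pairing on E[67] over F_{119290376324123} is alternating-bilinear: e_{67}(P',Q') = e_{67}(P,Q)^det(M).
Hence e(P,Q) = e(P',Q')^{19} where 19 = 60^{-1} mod 67.
7-bit Miller (1000011) on E'/F_{119290376324123} with a'=36206683495299, b'=103683124746134: accumulate tangent/chord ratios at Q'+S and P'+S'.
So e_{67}(P',Q') = 32412129058032 + 86849011717510*t.
e_{67}(P,Q) = (32412129058032 + 86849011717510*t)^{19} = 52688888906880 + 27223777986364*t.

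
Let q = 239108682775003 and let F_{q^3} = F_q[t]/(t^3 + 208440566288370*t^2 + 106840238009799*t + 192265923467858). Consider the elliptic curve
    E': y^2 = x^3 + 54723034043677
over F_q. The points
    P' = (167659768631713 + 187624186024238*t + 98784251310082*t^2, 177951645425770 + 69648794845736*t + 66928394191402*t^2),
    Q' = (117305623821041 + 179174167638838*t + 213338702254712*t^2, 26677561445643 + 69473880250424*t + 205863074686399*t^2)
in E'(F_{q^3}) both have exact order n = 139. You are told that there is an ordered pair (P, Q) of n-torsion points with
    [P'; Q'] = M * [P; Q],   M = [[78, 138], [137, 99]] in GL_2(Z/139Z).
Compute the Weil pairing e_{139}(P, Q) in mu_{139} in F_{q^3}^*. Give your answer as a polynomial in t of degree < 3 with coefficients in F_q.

The 139-Weil pairing on E[139] over F_{239108682775003} is alternating-bilinear: e_{139}(P',Q') = e_{139}(P,Q)^det(M).
So e_{139}(P,Q) = e_{139}(P',Q')^{76}, since 75*76 = 1 mod 139.
8-bit Miller (10001011) on E'/F_{239108682775003} with a'=0, b'=54723034043677: accumulate tangent/chord ratios at Q'+S and P'+S'.
Result: e(P',Q') = 33204541195704 + 51198241212041*t + 79473811321026*t^2.
Finally e_{139}(P,Q) = 120615145175584 + 8266589009907*t + 14715628892368*t^2.

120615145175584 + 8266589009907*t + 14715628892368*t^2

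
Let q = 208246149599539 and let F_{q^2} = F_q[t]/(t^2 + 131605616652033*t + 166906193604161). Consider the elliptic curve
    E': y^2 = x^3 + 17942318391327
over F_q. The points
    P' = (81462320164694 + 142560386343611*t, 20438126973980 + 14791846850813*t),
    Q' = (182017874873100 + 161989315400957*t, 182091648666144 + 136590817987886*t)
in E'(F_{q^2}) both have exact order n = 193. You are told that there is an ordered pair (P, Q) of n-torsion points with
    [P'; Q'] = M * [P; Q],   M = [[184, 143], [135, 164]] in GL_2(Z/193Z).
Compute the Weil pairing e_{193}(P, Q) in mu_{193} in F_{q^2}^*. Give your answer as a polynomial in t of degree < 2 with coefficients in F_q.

The 193-Weil pairing on E[193] over F_{208246149599539} is alternating-bilinear: e_{193}(P',Q') = e_{193}(P,Q)^det(M).
So e_{193}(P,Q) = e_{193}(P',Q')^{144}, since 63*144 = 1 mod 193.
Miller loop for e_{193} over F_{208246149599539^2}: bits of 193 = 11000001; 7 double steps + 2 add steps, l/v at each.
The quotient is 120832979899966 + 123479092542872*t.
(120832979899966 + 123479092542872*t)^{144} mod (208246149599539,f) = 30792315367118 + 7477021471891*t.

30792315367118 + 7477021471891*t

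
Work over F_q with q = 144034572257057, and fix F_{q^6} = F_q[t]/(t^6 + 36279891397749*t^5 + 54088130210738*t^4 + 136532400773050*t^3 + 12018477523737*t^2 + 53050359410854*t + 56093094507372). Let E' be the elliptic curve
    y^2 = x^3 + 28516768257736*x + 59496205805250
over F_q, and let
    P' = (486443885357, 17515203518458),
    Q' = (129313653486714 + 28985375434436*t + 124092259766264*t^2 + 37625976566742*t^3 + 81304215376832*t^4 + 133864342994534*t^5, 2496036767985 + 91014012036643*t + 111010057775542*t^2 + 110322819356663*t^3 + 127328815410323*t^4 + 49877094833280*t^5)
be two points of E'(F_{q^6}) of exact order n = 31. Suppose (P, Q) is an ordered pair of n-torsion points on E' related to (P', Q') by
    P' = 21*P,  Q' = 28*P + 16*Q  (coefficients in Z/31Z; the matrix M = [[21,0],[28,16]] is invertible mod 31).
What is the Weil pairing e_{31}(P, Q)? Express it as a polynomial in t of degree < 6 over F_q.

e_{31} is bilinear + alternating on E[31], so e_{31}(21*P, 28*P + 16*Q) = e_{31}(P,Q)^(21*16-0*28).
det(M) mod 31 = 26; its inverse in (Z/31)^* is 6 (check: 26*6 mod 31 = 1).
Miller loop for e_{31} over F_{144034572257057^6}: bits of 31 = 11111; 4 double steps + 4 add steps, l/v at each.
The quotient is 40423732769153 + 93276928796298*t + 128236817034791*t^2 + 7471172613836*t^3 + 26638564852237*t^4 + 48168245648649*t^5.
Thus e_{31}(P,Q) = 43158217415303 + 56989958259213*t + 116762718234426*t^2 + 100074742596211*t^3 + 101128495418235*t^4 + 45910712455676*t^5.

43158217415303 + 56989958259213*t + 116762718234426*t^2 + 100074742596211*t^3 + 101128495418235*t^4 + 45910712455676*t^5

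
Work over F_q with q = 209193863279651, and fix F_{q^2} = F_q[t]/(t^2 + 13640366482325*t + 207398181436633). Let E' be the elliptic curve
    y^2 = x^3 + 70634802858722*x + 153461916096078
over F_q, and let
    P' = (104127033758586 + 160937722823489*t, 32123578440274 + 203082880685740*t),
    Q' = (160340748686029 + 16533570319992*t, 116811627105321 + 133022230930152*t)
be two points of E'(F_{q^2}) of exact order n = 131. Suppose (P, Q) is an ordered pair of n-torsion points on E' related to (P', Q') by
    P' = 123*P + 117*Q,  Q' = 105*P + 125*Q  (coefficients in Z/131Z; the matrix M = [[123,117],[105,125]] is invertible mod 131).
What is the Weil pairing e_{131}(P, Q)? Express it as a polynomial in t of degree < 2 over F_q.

e_{131}(aP+bQ,cP+dQ) = e_{131}(P,Q)^(ad-bc); with (a,b,c,d)=(123,117,105,125) this gives the det-131 law.
Hence e(P,Q) = e(P',Q')^{114} where 114 = 77^{-1} mod 131.
Build f_{131,P'} and f_{131,Q'} via the 8-bit ladder of 131=10000011_2; evaluate at shifted divisors; quotient in F_{209193863279651^2}.
Result: e(P',Q') = 3106777205916 + 114335587075722*t.
e_{131}(P,Q) = (3106777205916 + 114335587075722*t)^{114} = 43385523955418 + 114878242454769*t.

43385523955418 + 114878242454769*t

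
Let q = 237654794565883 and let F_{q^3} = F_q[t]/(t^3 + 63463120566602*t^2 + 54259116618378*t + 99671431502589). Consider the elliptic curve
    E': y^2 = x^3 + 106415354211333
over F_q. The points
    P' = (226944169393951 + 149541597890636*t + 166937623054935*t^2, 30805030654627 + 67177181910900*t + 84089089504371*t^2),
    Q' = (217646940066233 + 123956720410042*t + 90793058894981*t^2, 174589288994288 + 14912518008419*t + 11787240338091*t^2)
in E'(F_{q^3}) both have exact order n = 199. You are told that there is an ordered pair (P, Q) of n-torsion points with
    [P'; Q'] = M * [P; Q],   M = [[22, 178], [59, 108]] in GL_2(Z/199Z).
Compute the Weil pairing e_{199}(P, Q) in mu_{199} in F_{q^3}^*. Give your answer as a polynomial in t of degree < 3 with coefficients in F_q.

e_{199}(aP+bQ,cP+dQ) = e_{199}(P,Q)^(ad-bc); with (a,b,c,d)=(22,178,59,108) this gives the det-199 law.
Inverting 33 mod 199: 193. Thus e_{199}(P,Q) = e(P',Q')^{193}.
n = 199 = (11000111)_2 (8 bits, wt 5); accumulate f_{199,P'}(Q'+S)/f_{199,P'}(S) along the 7-step ladder.
The quotient is 146046353388909 + 16017875868672*t + 208089043434114*t^2.
Thus e_{199}(P,Q) = 233100748275958 + 124341117303540*t + 70878496109545*t^2.

233100748275958 + 124341117303540*t + 70878496109545*t^2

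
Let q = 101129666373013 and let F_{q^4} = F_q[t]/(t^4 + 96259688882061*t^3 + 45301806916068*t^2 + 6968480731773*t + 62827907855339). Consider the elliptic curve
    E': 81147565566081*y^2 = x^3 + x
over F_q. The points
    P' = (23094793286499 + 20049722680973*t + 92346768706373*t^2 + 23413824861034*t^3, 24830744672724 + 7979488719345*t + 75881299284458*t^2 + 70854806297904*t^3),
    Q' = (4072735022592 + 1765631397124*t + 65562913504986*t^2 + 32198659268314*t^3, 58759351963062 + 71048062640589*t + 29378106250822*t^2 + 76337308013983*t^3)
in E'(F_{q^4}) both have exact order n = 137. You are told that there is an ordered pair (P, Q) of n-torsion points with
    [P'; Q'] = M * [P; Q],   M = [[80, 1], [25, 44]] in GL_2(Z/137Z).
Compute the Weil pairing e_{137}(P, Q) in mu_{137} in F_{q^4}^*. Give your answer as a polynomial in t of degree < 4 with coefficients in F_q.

The 137-Weil pairing on E[137] over F_{101129666373013} is alternating-bilinear: e_{137}(P',Q') = e_{137}(P,Q)^det(M).
80*44 - 1*25 = 3495; reduced mod 137: det = 70, inverse 92.
Set x_W=30044301678621*u, y_W=30044301678621*v; then E': y_W^2=x_W^3+14103351768730*x_W.
n = 137 = (10001001)_2 (8 bits, wt 3); accumulate f_{137,P'}(Q'+S)/f_{137,P'}(S) along the 7-step ladder.
Miller gives e_{137}(P',Q') = 65793820134354 + 23360485539058*t + 37356475351896*t^2 + 58167829972651*t^3 in F_{101129666373013^4}.
e_{137}(P,Q) = (65793820134354 + 23360485539058*t + 37356475351896*t^2 + 58167829972651*t^3)^{92} = 72145432588542 + 8744928573641*t + 48333261128213*t^2 + 60834540643463*t^3.

72145432588542 + 8744928573641*t + 48333261128213*t^2 + 60834540643463*t^3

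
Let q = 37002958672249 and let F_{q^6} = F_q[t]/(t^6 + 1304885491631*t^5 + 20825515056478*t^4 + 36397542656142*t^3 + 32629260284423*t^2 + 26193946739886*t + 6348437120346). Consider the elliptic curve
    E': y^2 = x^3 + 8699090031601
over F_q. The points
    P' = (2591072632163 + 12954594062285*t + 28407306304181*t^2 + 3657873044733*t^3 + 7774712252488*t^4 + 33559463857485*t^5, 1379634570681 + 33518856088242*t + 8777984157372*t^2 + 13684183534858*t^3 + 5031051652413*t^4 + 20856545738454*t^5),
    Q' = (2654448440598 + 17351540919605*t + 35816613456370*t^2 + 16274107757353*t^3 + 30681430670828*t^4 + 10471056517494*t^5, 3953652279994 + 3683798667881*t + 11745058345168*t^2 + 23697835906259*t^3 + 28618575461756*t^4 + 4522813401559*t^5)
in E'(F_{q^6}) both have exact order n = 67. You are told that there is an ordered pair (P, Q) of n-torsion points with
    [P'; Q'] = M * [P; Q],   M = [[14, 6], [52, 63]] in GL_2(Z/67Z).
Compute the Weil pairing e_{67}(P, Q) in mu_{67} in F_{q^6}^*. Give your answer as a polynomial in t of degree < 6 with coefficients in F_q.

The 67-Weil pairing on E[67] over F_{37002958672249} is alternating-bilinear: e_{67}(P',Q') = e_{67}(P,Q)^det(M).
14*63 - 6*52 = 570; reduced mod 67: det = 34, inverse 2.
7-bit Miller (1000011) on E'/F_{37002958672249} with a'=0, b'=8699090031601: accumulate tangent/chord ratios at Q'+S and P'+S'.
So e_{67}(P',Q') = 8674397408192 + 14098058885898*t + 10688375977665*t^2 + 7691033918149*t^3 + 24307474525146*t^4 + 4155572398148*t^5.
(8674397408192 + 14098058885898*t + 10688375977665*t^2 + 7691033918149*t^3 + 24307474525146*t^4 + 4155572398148*t^5)^{2} mod (37002958672249,f) = 22829586353851 + 3111661748633*t + 32168645239523*t^2 + 3422932081926*t^3 + 12909087898851*t^4 + 16992098922280*t^5.

22829586353851 + 3111661748633*t + 32168645239523*t^2 + 3422932081926*t^3 + 12909087898851*t^4 + 16992098922280*t^5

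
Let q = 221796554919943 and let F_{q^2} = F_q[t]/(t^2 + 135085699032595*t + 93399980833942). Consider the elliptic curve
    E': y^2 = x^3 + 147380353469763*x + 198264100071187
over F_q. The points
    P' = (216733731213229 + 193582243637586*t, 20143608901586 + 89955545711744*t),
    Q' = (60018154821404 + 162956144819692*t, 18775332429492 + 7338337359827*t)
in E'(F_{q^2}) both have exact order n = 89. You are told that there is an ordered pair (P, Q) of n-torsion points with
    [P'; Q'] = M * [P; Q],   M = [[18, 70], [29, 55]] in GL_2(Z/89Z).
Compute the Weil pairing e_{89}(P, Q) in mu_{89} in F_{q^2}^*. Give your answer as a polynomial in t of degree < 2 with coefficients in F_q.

Under M = [[18,70],[29,55]] in GL_2(Z/89), e_{89}(P',Q') = e_{89}(P,Q)^(18*55-70*29 mod 89).
Hence e(P,Q) = e(P',Q')^{35} where 35 = 28^{-1} mod 89.
Double-and-add over 1011001: 7-1 doublings, 4-1 additions; each step l_{T,T}/v_{2T} or l_{T,P'}/v at Q'+S for random S.
Result: e(P',Q') = 191076260437490 + 52388976859174*t.
Finally e_{89}(P,Q) = 185238098672403 + 28529271105130*t.

185238098672403 + 28529271105130*t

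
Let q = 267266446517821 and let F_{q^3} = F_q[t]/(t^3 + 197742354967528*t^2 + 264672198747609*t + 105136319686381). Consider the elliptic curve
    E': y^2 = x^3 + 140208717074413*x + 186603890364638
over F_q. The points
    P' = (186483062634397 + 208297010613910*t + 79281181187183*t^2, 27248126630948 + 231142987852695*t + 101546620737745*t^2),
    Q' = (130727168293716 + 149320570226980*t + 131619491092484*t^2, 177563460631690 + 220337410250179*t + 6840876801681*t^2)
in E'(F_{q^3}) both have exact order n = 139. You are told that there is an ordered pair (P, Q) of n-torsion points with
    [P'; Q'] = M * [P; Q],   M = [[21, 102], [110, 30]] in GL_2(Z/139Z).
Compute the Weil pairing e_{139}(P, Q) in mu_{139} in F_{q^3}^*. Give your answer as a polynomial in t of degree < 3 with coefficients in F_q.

175658783452090 + 58369305069234*t + 168881382796754*t^2

e_{139} is bilinear + alternating on E[139], so e_{139}(21*P + 102*Q, 110*P + 30*Q) = e_{139}(P,Q)^(21*30-102*110).
21*30 - 102*110 = -10590; reduced mod 139: det = 113, inverse 16.
n = 139 = (10001011)_2 (8 bits, wt 4); accumulate f_{139,P'}(Q'+S)/f_{139,P'}(S) along the 7-step ladder.
Miller gives e_{139}(P',Q') = 82905969649700 + 93287709420083*t + 117256100565630*t^2 in F_{267266446517821^3}.
Hence e(P,Q) = 175658783452090 + 58369305069234*t + 168881382796754*t^2 in F_{267266446517821^3}^*.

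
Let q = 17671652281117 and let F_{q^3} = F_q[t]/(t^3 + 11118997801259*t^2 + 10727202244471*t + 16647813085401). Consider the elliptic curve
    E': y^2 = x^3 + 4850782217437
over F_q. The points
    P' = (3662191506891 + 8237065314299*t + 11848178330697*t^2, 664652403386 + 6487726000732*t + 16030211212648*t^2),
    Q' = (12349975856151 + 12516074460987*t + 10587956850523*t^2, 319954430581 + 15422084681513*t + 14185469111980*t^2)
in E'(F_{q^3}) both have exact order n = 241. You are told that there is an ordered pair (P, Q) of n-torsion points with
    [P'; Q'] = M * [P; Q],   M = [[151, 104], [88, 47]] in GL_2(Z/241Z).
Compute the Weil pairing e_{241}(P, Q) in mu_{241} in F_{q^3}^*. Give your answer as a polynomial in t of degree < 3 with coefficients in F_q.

e_{241}(aP+bQ,cP+dQ) = e_{241}(P,Q)^(ad-bc); with (a,b,c,d)=(151,104,88,47) this gives the det-241 law.
det(M) mod 241 = 114; its inverse in (Z/241)^* is 74 (check: 114*74 mod 241 = 1).
Run Miller on y^2=x^3+4850782217437 over F_{17671652281117}: ladder 11110001 (8 bits); e = f_P(D_Q)/f_Q(D_P).
f_P(D_Q)/f_Q(D_P) = 4420183708335 + 14863019258121*t + 13833080027668*t^2.
Thus e_{241}(P,Q) = 14245756926923 + 11206713969484*t + 11750130580087*t^2.

14245756926923 + 11206713969484*t + 11750130580087*t^2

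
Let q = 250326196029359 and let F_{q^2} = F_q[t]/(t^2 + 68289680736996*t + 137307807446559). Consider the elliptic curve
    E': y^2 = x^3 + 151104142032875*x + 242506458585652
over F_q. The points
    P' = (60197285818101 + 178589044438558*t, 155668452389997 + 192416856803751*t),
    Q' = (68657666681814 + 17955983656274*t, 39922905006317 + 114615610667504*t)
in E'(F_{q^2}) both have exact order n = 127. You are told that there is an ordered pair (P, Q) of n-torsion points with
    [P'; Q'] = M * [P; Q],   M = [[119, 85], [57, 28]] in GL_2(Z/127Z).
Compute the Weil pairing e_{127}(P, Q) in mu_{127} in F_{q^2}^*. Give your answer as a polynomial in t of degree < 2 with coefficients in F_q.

Since e_{127}(P,P)=e_{127}(Q,Q)=1 and e_{127}(Q,P)=e_{127}(P,Q)^{-1}, expanding e_{127}(119*P + 85*Q,57*P + 28*Q) leaves e(P,Q)^det(M).
det M = 119*28 - 85*57 = -1513 = 11 (mod 127); 11^{-1} = 104 (mod 127).
Double-and-add over 1111111: 7-1 doublings, 7-1 additions; each step l_{T,T}/v_{2T} or l_{T,P'}/v at Q'+S for random S.
f_P(D_Q)/f_Q(D_P) = 179948634029923 + 123742489632035*t.
Hence e(P,Q) = 34501270202643 + 111714929012614*t in F_{250326196029359^2}^*.

34501270202643 + 111714929012614*t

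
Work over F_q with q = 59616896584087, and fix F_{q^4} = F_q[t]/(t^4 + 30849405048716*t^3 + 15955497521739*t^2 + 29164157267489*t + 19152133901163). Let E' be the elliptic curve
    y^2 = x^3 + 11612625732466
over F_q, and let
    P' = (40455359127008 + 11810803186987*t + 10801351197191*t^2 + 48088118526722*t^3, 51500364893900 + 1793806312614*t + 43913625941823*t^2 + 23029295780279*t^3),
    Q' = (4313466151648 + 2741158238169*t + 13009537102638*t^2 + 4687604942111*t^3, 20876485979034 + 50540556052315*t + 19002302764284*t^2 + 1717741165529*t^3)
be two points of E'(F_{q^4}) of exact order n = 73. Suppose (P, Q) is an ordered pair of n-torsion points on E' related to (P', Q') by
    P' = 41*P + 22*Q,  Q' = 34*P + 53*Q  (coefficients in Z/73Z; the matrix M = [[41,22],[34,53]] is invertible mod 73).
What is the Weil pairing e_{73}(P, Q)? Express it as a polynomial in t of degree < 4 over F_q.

951863862019 + 49808689217138*t + 53718819044381*t^2 + 32475045746211*t^3

Under M = [[41,22],[34,53]] in GL_2(Z/73), e_{73}(P',Q') = e_{73}(P,Q)^(41*53-22*34 mod 73).
41*53 - 22*34 = 1425; reduced mod 73: det = 38, inverse 25.
n = 73 = (1001001)_2 (7 bits, wt 3); accumulate f_{73,P'}(Q'+S)/f_{73,P'}(S) along the 6-step ladder.
Result: e(P',Q') = 44657264063437 + 4113498518236*t + 43927351908614*t^2 + 23214052779426*t^3.
Thus e_{73}(P,Q) = 951863862019 + 49808689217138*t + 53718819044381*t^2 + 32475045746211*t^3.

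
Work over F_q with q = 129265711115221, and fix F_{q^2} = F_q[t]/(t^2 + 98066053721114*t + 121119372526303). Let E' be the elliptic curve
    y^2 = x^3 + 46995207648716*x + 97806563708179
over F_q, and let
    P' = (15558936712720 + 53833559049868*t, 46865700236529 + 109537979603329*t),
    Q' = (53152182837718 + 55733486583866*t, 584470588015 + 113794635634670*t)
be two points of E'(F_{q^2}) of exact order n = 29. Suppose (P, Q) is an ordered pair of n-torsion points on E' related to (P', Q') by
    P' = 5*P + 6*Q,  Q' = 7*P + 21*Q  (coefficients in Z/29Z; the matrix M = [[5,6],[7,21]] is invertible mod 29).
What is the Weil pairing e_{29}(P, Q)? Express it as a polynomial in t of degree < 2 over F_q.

113198764798722 + 127037159220076*t

Alternating bilinearity on E[29] (values in mu_{29} in F_{129265711115221^2}) gives e(P',Q') = e(P,Q)^det(M).
5*21 - 6*7 = 63; reduced mod 29: det = 5, inverse 6.
Build f_{29,P'} and f_{29,Q'} via the 5-bit ladder of 29=11101_2; evaluate at shifted divisors; quotient in F_{129265711115221^2}.
So e_{29}(P',Q') = 45470931288639 + 106592161983209*t.
Hence e(P,Q) = 113198764798722 + 127037159220076*t in F_{129265711115221^2}^*.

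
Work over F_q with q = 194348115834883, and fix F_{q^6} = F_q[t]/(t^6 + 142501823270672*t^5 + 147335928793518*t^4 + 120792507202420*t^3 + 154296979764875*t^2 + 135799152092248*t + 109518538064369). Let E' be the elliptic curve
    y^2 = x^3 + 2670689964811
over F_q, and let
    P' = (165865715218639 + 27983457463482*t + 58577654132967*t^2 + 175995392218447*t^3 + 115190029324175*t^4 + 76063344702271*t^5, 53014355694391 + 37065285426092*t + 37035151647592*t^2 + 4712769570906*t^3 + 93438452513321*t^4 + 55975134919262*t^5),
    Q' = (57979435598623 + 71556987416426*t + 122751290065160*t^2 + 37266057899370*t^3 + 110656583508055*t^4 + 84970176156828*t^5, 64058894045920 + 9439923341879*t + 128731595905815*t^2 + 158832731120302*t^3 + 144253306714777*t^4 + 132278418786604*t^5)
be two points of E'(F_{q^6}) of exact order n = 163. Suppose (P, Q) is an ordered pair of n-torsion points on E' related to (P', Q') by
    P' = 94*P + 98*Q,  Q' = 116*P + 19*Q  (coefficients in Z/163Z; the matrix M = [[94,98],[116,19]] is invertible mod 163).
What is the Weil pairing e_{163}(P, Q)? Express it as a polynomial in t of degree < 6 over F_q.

50801363082652 + 153656974132923*t + 170709265303949*t^2 + 75293674464204*t^3 + 85603355910759*t^4 + 165361574183142*t^5

e_{163} is bilinear + alternating on E[163], so e_{163}(94*P + 98*Q, 116*P + 19*Q) = e_{163}(P,Q)^(94*19-98*116).
Hence e(P,Q) = e(P',Q')^{14} where 14 = 35^{-1} mod 163.
Run Miller on y^2=x^3+2670689964811 over F_{194348115834883}: ladder 10100011 (8 bits); e = f_P(D_Q)/f_Q(D_P).
Result: e(P',Q') = 58019750532648 + 13357275664604*t + 169798834965610*t^2 + 182180510524827*t^3 + 55859731718577*t^4 + 3384212667238*t^5.
Raise to 14: e(P,Q) = 50801363082652 + 153656974132923*t + 170709265303949*t^2 + 75293674464204*t^3 + 85603355910759*t^4 + 165361574183142*t^5 in mu_{163}.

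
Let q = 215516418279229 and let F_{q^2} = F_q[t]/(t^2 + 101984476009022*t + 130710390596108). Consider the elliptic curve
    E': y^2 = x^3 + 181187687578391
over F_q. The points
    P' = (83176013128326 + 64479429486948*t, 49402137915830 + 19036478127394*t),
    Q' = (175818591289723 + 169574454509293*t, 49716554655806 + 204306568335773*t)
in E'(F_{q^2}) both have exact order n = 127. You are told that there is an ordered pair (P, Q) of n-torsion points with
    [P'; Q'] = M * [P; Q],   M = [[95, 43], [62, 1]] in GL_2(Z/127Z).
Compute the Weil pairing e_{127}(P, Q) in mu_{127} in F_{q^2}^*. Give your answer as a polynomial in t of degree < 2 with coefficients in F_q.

79621608353665 + 188864497776467*t

e_{127} is bilinear + alternating on E[127], so e_{127}(95*P + 43*Q, 62*P + 1*Q) = e_{127}(P,Q)^(95*1-43*62).
det(M) mod 127 = 96; its inverse in (Z/127)^* is 86 (check: 96*86 mod 127 = 1).
7-bit Miller (1111111) on E'/F_{215516418279229} with a'=0, b'=181187687578391: accumulate tangent/chord ratios at Q'+S and P'+S'.
The quotient is 1594609081913 + 186419323420059*t.
e_{127}(P,Q) = (1594609081913 + 186419323420059*t)^{86} = 79621608353665 + 188864497776467*t.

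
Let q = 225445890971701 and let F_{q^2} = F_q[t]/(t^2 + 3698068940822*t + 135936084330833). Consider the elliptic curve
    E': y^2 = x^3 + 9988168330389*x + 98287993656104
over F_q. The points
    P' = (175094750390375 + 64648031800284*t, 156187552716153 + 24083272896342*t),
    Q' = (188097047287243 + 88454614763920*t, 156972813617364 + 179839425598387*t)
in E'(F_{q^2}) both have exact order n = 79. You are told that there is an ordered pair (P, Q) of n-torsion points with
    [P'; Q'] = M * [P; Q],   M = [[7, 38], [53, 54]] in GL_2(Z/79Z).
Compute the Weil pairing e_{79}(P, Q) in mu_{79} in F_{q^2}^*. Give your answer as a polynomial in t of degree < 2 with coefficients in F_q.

165931836944143 + 87522868107842*t

Since e_{79}(P,P)=e_{79}(Q,Q)=1 and e_{79}(Q,P)=e_{79}(P,Q)^{-1}, expanding e_{79}(7*P + 38*Q,53*P + 54*Q) leaves e(P,Q)^det(M).
det(M) mod 79 = 23; its inverse in (Z/79)^* is 55 (check: 23*55 mod 79 = 1).
Miller loop for e_{79} over F_{225445890971701^2}: bits of 79 = 1001111; 6 double steps + 4 add steps, l/v at each.
f_P(D_Q)/f_Q(D_P) = 97876582952066 + 177045742788718*t.
Raise to 55: e(P,Q) = 165931836944143 + 87522868107842*t in mu_{79}.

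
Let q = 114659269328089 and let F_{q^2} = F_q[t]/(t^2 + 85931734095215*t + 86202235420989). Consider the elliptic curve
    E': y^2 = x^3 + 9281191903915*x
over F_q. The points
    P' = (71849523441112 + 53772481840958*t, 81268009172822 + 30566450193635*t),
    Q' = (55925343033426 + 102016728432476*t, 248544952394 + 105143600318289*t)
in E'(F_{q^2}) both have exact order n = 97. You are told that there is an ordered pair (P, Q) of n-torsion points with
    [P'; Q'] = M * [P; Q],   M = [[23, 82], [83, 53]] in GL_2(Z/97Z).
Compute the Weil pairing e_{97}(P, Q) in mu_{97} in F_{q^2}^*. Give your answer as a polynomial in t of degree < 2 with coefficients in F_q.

83395835221373 + 37892848298138*t

e_{97} is bilinear + alternating on E[97], so e_{97}(23*P + 82*Q, 83*P + 53*Q) = e_{97}(P,Q)^(23*53-82*83).
So e_{97}(P,Q) = e_{97}(P',Q')^{5}, since 39*5 = 1 mod 97.
Miller loop for e_{97} over F_{114659269328089^2}: bits of 97 = 1100001; 6 double steps + 2 add steps, l/v at each.
e_{97}(P',Q') = 26042658385562 + 5738734357317*t.
e_{97}(P,Q) = (26042658385562 + 5738734357317*t)^{5} = 83395835221373 + 37892848298138*t.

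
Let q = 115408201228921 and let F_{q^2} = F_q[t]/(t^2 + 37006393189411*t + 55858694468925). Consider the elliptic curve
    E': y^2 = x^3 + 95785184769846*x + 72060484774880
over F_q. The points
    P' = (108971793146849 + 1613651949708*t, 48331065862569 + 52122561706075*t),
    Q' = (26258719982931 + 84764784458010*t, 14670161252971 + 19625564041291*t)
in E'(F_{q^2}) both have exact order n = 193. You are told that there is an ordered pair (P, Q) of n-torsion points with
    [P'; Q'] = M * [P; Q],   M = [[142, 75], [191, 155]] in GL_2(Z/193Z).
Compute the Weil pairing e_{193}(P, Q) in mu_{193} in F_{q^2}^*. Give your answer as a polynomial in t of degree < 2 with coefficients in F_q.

Since e_{193}(P,P)=e_{193}(Q,Q)=1 and e_{193}(Q,P)=e_{193}(P,Q)^{-1}, expanding e_{193}(142*P + 75*Q,191*P + 155*Q) leaves e(P,Q)^det(M).
Inverting 158 mod 193: 11. Thus e_{193}(P,Q) = e(P',Q')^{11}.
n = 193 = (11000001)_2 (8 bits, wt 3); accumulate f_{193,P'}(Q'+S)/f_{193,P'}(S) along the 7-step ladder.
The quotient is 18121981517168 + 96734630265234*t.
(18121981517168 + 96734630265234*t)^{11} mod (115408201228921,f) = 35009037945014 + 26450623175961*t.

35009037945014 + 26450623175961*t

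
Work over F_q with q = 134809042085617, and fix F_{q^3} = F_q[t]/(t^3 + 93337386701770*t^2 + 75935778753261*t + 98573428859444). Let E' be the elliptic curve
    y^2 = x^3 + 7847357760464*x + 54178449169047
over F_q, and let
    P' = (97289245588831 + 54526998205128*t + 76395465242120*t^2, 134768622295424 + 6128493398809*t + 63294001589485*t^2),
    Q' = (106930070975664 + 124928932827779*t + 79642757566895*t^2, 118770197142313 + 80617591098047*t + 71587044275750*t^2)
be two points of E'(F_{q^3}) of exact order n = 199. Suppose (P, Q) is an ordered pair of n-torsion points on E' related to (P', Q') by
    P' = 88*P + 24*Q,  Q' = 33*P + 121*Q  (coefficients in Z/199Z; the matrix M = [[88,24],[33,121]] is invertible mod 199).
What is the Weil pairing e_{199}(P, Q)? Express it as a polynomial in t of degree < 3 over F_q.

16605901926101 + 49049799734363*t + 115154445161858*t^2

Under M = [[88,24],[33,121]] in GL_2(Z/199), e_{199}(P',Q') = e_{199}(P,Q)^(88*121-24*33 mod 199).
88*121 - 24*33 = 9856; reduced mod 199: det = 105, inverse 163.
Miller loop for e_{199} over F_{134809042085617^3}: bits of 199 = 11000111; 7 double steps + 4 add steps, l/v at each.
Result: e(P',Q') = 81483686402763 + 49313062114212*t + 126617330571057*t^2.
e_{199}(P,Q) = (81483686402763 + 49313062114212*t + 126617330571057*t^2)^{163} = 16605901926101 + 49049799734363*t + 115154445161858*t^2.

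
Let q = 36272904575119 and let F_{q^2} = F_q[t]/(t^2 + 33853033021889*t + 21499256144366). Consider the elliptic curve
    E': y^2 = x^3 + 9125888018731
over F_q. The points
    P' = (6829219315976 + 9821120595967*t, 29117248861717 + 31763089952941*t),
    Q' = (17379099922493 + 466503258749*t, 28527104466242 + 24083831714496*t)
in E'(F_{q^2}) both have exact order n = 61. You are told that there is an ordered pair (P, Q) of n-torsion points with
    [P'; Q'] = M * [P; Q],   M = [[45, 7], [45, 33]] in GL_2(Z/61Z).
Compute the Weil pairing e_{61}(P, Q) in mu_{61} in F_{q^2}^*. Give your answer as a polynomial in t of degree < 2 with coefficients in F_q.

Alternating bilinearity on E[61] (values in mu_{61} in F_{36272904575119^2}) gives e(P',Q') = e(P,Q)^det(M).
45*33 - 7*45 = 1170; reduced mod 61: det = 11, inverse 50.
Miller loop for e_{61} over F_{36272904575119^2}: bits of 61 = 111101; 5 double steps + 4 add steps, l/v at each.
Miller gives e_{61}(P',Q') = 10256982119550 + 1629136764826*t in F_{36272904575119^2}.
Finally e_{61}(P,Q) = 31123830313207 + 31007476915073*t.

31123830313207 + 31007476915073*t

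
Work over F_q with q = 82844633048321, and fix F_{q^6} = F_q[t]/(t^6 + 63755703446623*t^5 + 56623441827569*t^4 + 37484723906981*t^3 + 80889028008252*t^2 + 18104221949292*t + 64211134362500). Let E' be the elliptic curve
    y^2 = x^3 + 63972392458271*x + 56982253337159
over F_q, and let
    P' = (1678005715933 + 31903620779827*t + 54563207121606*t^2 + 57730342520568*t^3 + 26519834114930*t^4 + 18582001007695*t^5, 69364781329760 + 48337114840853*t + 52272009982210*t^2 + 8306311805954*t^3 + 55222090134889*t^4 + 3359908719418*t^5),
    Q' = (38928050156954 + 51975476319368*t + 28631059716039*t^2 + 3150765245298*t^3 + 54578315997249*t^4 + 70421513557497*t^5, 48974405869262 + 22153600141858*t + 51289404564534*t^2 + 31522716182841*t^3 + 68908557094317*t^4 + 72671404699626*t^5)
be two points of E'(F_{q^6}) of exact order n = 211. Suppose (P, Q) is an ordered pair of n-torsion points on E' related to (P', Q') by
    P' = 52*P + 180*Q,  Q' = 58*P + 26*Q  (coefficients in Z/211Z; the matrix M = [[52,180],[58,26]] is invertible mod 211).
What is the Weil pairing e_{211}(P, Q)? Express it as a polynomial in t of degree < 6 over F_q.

25163684344850 + 66569750537486*t + 3305744271735*t^2 + 18765142747470*t^3 + 12456292973291*t^4 + 56749869039588*t^5

e_{211}(aP+bQ,cP+dQ) = e_{211}(P,Q)^(ad-bc); with (a,b,c,d)=(52,180,58,26) this gives the det-211 law.
Hence e(P,Q) = e(P',Q')^{14} where 14 = 196^{-1} mod 211.
Build f_{211,P'} and f_{211,Q'} via the 8-bit ladder of 211=11010011_2; evaluate at shifted divisors; quotient in F_{82844633048321^6}.
Result: e(P',Q') = 37454480434489 + 29474133326781*t + 12655578727109*t^2 + 18963854806371*t^3 + 4946255625405*t^4 + 14925422436601*t^5.
Thus e_{211}(P,Q) = 25163684344850 + 66569750537486*t + 3305744271735*t^2 + 18765142747470*t^3 + 12456292973291*t^4 + 56749869039588*t^5.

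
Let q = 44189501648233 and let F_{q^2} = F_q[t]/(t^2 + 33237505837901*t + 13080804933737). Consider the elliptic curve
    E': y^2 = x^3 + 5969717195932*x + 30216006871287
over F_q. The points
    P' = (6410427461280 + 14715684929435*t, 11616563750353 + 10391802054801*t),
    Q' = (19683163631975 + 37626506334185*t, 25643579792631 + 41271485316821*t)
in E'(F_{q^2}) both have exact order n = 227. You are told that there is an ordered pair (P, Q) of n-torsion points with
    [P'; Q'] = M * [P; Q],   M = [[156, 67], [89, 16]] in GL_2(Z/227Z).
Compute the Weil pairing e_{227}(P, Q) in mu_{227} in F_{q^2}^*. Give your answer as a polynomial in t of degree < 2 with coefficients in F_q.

3738938069816 + 24654484127630*t

Alternating bilinearity on E[227] (values in mu_{227} in F_{44189501648233^2}) gives e(P',Q') = e(P,Q)^det(M).
156*16 - 67*89 = -3467; reduced mod 227: det = 165, inverse 216.
Run Miller on y^2=x^3+5969717195932*x+30216006871287 over F_{44189501648233}: ladder 11100011 (8 bits); e = f_P(D_Q)/f_Q(D_P).
Miller gives e_{227}(P',Q') = 32407595166386 + 21727782622313*t in F_{44189501648233^2}.
Thus e_{227}(P,Q) = 3738938069816 + 24654484127630*t.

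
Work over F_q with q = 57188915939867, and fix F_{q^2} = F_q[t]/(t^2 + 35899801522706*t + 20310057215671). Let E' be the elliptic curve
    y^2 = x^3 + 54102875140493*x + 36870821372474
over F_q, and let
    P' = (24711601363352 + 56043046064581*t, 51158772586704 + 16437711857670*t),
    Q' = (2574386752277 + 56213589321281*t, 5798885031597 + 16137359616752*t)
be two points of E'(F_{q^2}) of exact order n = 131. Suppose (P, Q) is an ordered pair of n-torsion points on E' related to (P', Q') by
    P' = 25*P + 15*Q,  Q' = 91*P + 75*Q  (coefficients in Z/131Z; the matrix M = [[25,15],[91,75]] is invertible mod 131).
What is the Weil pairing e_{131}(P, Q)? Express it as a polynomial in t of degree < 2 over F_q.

e_{131}(aP+bQ,cP+dQ) = e_{131}(P,Q)^(ad-bc); with (a,b,c,d)=(25,15,91,75) this gives the det-131 law.
So e_{131}(P,Q) = e_{131}(P',Q')^{28}, since 117*28 = 1 mod 131.
8-bit Miller (10000011) on E'/F_{57188915939867} with a'=54102875140493, b'=36870821372474: accumulate tangent/chord ratios at Q'+S and P'+S'.
Result: e(P',Q') = 3808320392814 + 3414290964111*t.
Thus e_{131}(P,Q) = 12631050767019 + 44681287742333*t.

12631050767019 + 44681287742333*t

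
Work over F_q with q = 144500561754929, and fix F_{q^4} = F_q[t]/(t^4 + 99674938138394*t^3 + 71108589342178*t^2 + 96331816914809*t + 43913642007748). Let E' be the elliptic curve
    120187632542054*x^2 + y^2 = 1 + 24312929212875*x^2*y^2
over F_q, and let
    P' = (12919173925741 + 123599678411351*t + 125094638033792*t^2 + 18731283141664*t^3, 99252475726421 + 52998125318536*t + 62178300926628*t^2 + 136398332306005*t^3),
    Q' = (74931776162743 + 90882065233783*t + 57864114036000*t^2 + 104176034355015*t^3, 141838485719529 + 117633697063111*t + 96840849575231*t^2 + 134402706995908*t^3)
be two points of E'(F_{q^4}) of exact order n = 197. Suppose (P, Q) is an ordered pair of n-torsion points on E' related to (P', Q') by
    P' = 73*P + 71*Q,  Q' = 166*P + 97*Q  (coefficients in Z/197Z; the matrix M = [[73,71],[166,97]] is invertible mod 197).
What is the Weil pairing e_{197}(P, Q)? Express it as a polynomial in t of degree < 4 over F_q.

Under M = [[73,71],[166,97]] in GL_2(Z/197), e_{197}(P',Q') = e_{197}(P,Q)^(73*97-71*166 mod 197).
det(M) mod 197 = 23; its inverse in (Z/197)^* is 60 (check: 23*60 mod 197 = 1).
Edwards->Montgomery: u=(1+y)/(1-y), v=u/x -> 129707417528395v^2=u^3+u; then x_W=60093816271027u: y^2=x^3+50375821103227*x.
Double-and-add over 11000101: 8-1 doublings, 4-1 additions; each step l_{T,T}/v_{2T} or l_{T,P'}/v at Q'+S for random S.
So e_{197}(P',Q') = 114743928552755 + 68517014681864*t + 11793765957007*t^2 + 22363397131611*t^3.
e_{197}(P,Q) = (114743928552755 + 68517014681864*t + 11793765957007*t^2 + 22363397131611*t^3)^{60} = 12175423116892 + 85837684501882*t + 28054153928166*t^2 + 127993592880901*t^3.

12175423116892 + 85837684501882*t + 28054153928166*t^2 + 127993592880901*t^3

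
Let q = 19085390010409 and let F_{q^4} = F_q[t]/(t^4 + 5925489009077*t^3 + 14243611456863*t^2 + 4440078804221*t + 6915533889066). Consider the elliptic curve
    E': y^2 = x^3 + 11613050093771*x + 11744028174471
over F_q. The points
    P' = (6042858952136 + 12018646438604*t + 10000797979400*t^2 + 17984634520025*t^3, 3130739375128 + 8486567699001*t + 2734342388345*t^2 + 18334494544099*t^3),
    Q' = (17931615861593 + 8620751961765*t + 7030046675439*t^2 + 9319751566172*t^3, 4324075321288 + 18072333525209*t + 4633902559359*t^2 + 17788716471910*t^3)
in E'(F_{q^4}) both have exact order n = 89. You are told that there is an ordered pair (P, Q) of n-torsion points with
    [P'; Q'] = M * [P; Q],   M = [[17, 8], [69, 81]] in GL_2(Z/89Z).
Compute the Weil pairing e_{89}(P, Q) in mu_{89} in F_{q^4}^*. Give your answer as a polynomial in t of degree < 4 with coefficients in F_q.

e_{89} is bilinear + alternating on E[89], so e_{89}(17*P + 8*Q, 69*P + 81*Q) = e_{89}(P,Q)^(17*81-8*69).
det(M) mod 89 = 24; its inverse in (Z/89)^* is 26 (check: 24*26 mod 89 = 1).
Build f_{89,P'} and f_{89,Q'} via the 7-bit ladder of 89=1011001_2; evaluate at shifted divisors; quotient in F_{19085390010409^4}.
e_{89}(P',Q') = 1871701873108 + 9524936507409*t + 11840366925586*t^2 + 1690392164048*t^3.
Hence e(P,Q) = 1903111453837 + 1357756823386*t + 12868019318229*t^2 + 15336808945802*t^3 in F_{19085390010409^4}^*.

1903111453837 + 1357756823386*t + 12868019318229*t^2 + 15336808945802*t^3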